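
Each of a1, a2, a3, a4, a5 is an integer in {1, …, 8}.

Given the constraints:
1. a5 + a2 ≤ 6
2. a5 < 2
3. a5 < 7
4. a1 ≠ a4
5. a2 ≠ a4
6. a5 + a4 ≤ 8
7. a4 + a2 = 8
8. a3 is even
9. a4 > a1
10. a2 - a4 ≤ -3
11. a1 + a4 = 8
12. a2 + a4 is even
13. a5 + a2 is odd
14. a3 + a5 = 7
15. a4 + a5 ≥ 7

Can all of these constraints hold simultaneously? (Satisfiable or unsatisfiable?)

Satisfiable

The assignment a1 = 2, a2 = 2, a3 = 6, a4 = 6, a5 = 1 works:
  constraint 1 holds since a5 + a2 = 3.
  constraint 6 holds since a5 + a4 = 7.
  constraint 7 holds since a4 + a2 = 8.
The rest check out directly.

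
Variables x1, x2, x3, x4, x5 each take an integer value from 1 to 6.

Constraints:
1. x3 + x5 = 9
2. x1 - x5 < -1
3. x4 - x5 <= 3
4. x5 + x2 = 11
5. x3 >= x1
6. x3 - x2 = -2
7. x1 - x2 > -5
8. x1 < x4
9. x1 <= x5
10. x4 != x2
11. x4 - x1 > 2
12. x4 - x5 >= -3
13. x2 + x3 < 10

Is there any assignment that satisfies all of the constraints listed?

Take x1 = 3, x2 = 5, x3 = 3, x4 = 6, x5 = 6. Then constraint 1: x3 + x5 = 9; constraint 2: x1 - x5 = -3; constraint 3: x4 - x5 = 0, and every other listed constraint is also met.

Satisfiable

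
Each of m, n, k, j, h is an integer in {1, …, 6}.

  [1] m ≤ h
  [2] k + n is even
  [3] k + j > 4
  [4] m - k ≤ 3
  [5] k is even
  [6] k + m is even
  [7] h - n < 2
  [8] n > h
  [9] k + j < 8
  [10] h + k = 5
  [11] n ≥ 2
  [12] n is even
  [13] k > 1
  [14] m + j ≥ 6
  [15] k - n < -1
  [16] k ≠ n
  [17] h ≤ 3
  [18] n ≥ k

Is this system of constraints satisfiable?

Setting (m, n, k, j, h) = (2, 4, 2, 4, 3) satisfies everything: constraint 3: k + j = 6; constraint 4: m - k = 0, and the others follow.

Satisfiable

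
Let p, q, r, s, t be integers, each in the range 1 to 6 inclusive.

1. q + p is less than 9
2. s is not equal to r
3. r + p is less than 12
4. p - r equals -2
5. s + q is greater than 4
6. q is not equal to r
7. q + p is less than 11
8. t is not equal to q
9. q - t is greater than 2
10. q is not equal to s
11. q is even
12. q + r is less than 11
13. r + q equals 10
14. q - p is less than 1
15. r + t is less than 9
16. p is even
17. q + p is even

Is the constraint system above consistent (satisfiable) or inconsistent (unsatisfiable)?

Satisfiable

One satisfying assignment is p = 4, q = 4, r = 6, s = 1, t = 1.
For the less obvious constraints — constraint 1: q + p = 8; constraint 3: r + p = 10 — and the others hold by inspection.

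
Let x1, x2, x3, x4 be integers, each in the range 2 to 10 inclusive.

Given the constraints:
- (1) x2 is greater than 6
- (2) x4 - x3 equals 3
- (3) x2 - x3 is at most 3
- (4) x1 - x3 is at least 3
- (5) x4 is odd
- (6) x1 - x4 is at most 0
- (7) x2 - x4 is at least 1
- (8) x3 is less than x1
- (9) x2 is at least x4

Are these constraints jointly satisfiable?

Constraints 3, 4, 6, and 7 give x4 − x1 ≥ 0, x1 − x3 ≥ 3, x3 − x2 ≥ -3, x2 − x4 ≥ 1.
Adding all 4 inequalities: the left sides telescope to 0, and the right sides sum to 0 + 3 + (-3) + 1 = 1. So 0 ≥ 1, which is false.

Unsatisfiable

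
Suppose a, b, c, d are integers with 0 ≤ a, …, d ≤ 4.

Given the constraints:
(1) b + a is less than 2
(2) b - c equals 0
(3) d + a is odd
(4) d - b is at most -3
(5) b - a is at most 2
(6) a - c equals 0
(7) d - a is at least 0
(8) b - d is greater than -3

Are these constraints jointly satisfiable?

Unsatisfiable

Constraints 4, 5, and 7 give d − a ≥ 0, a − b ≥ -2, b − d ≥ 3.
Adding all 3 inequalities: the left sides telescope to 0, and the right sides sum to 0 + (-2) + 3 = 1. So 0 ≥ 1, which is false.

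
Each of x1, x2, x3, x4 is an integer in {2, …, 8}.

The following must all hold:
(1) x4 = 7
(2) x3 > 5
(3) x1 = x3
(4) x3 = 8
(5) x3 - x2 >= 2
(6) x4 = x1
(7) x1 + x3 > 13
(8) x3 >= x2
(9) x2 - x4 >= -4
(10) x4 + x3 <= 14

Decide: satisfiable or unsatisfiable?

Unsatisfiable

Constraint 1 fixes x4 = 7 and constraint 4 fixes x3 = 8. Constraints 3 and 6 give x4 = x1 = x3, so x4 = x3. But 7 ≠ 8 — contradiction.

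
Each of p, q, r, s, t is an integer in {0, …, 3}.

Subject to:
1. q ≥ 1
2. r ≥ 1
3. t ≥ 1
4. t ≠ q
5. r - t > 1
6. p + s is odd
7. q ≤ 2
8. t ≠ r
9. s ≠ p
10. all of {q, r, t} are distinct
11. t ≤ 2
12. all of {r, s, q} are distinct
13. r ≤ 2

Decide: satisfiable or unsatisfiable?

Constraints 1, 2, 3, 7, 11, and 13 confine each of q, r, t to the 2 values {1, 2}.
Constraint 10 requires all 3 of them to be distinct, but only 2 values are available — impossible by the pigeonhole principle.

Unsatisfiable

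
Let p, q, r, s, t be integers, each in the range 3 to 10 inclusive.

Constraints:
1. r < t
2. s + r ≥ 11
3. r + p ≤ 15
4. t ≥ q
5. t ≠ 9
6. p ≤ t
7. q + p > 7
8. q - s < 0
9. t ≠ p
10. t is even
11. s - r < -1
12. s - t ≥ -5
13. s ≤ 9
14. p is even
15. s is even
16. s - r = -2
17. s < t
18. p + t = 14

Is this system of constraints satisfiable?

Satisfiable

Try p = 4, q = 4, r = 8, s = 6, t = 10.
Check constraint 2: s + r = 14; constraint 3: r + p = 12. The remaining constraints are straightforward to verify.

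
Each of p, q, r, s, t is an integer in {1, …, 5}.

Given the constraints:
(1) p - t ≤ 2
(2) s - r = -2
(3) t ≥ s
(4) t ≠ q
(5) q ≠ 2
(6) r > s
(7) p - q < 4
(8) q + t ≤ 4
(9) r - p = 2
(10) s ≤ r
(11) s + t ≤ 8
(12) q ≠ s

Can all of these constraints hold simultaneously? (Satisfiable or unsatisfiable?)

Satisfiable

The assignment p = 2, q = 1, r = 4, s = 2, t = 3 works:
  constraint 1 holds since p - t = -1.
  constraint 2 holds since s - r = -2.
The rest check out directly.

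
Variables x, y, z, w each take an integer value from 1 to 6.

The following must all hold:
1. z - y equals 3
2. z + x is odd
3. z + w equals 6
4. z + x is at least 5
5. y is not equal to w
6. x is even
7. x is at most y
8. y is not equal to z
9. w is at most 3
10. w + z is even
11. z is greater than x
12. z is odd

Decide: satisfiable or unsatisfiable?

Satisfiable

Take x = 2, y = 2, z = 5, w = 1. Then constraint 1: z - y = 3; constraint 3: z + w = 6; constraint 4: z + x = 7, and every other listed constraint is also met.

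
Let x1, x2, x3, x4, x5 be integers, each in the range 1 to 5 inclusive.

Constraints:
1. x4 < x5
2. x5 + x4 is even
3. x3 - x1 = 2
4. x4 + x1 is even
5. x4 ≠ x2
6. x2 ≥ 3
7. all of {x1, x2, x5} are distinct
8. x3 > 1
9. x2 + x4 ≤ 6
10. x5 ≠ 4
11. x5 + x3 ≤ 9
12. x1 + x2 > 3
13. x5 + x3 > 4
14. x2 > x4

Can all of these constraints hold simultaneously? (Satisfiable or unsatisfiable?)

One satisfying assignment is x1 = 1, x2 = 5, x3 = 3, x4 = 1, x5 = 3.
For the less obvious constraints — constraint 3: x3 - x1 = 2; constraint 9: x2 + x4 = 6 — and the others hold by inspection.

Satisfiable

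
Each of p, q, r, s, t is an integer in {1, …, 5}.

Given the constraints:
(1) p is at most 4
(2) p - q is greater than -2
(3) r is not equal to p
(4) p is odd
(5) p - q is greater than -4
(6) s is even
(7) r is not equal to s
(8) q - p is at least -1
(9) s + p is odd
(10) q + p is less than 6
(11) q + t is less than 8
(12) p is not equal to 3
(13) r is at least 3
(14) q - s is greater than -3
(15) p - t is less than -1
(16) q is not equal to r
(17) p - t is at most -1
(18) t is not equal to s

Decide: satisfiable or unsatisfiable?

Satisfiable

Setting (p, q, r, s, t) = (1, 2, 5, 2, 5) satisfies everything: constraint 2: p - q = -1; constraint 5: p - q = -1, and the others follow.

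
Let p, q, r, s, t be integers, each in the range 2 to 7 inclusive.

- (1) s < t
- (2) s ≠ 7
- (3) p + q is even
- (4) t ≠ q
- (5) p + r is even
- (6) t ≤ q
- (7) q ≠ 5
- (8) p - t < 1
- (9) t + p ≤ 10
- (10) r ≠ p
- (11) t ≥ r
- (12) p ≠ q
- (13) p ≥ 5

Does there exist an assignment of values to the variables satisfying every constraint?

Try p = 5, q = 7, r = 3, s = 3, t = 5.
Check constraint 8: p - t = 0; constraint 9: t + p = 10. The remaining constraints are straightforward to verify.

Satisfiable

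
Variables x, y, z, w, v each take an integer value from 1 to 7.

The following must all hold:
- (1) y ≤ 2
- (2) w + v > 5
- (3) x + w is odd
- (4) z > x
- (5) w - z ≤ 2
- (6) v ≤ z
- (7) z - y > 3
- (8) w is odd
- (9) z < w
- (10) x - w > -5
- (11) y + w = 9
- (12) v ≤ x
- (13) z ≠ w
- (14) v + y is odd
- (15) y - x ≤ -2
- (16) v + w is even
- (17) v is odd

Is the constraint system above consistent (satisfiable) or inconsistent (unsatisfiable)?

Satisfiable

Setting (x, y, z, w, v) = (4, 2, 6, 7, 1) satisfies everything: constraint 2: w + v = 8; constraint 5: w - z = 1; constraint 7: z - y = 4, and the others follow.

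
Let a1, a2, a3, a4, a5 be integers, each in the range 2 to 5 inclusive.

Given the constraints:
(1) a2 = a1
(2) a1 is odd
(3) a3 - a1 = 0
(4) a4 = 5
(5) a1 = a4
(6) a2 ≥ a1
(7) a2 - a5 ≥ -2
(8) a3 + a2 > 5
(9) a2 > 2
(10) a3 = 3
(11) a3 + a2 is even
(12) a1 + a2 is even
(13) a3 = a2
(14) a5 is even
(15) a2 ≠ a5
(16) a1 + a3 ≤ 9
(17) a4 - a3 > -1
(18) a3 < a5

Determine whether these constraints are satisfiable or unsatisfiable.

Constraint 10 fixes a3 = 3 and constraint 4 fixes a4 = 5. Constraints 1, 5, and 13 give a3 = a2 = a1 = a4, so a3 = a4. But 3 ≠ 5 — contradiction.

Unsatisfiable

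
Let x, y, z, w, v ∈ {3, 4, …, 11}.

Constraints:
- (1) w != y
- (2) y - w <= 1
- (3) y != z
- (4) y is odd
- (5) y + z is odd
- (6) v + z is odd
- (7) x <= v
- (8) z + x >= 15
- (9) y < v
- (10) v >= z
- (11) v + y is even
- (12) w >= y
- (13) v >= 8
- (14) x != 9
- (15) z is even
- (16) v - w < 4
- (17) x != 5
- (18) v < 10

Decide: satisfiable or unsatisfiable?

The assignment x = 8, y = 7, z = 8, w = 8, v = 9 works:
  constraint 2 holds since y - w = -1.
  constraint 8 holds since z + x = 16.
The rest check out directly.

Satisfiable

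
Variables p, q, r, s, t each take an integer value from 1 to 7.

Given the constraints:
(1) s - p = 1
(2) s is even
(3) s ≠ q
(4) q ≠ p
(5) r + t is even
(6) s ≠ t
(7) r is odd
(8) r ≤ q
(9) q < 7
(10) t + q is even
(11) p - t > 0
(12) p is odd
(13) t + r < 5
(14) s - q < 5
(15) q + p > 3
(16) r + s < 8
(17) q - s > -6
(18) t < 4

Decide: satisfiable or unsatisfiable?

Try p = 3, q = 1, r = 1, s = 4, t = 1.
Check constraint 1: s - p = 1; constraint 11: p - t = 2. The remaining constraints are straightforward to verify.

Satisfiable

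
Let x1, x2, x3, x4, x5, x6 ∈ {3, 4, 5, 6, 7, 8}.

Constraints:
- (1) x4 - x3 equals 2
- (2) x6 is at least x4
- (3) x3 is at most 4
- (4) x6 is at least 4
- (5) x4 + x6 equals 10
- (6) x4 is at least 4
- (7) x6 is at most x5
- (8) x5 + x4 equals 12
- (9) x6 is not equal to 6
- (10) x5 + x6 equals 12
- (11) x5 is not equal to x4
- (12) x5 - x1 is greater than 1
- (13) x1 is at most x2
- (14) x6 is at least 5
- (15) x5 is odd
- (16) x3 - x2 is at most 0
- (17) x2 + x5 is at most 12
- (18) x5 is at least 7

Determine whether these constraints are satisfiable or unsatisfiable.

Satisfiable

Take x1 = 4, x2 = 5, x3 = 3, x4 = 5, x5 = 7, x6 = 5. Then constraint 1: x4 - x3 = 2; constraint 5: x4 + x6 = 10; constraint 8: x5 + x4 = 12, and every other listed constraint is also met.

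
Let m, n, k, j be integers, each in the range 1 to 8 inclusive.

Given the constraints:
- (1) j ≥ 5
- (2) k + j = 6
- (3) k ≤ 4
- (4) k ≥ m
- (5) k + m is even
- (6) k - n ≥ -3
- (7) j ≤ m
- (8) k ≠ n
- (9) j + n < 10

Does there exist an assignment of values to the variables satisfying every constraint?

From constraints 1 and 7: m ≥ j and j ≥ 5, so m ≥ 5. From constraints 3 and 4: m ≤ k and k ≤ 4, so m ≤ 4. But 4 < 5, so no value of m works.

Unsatisfiable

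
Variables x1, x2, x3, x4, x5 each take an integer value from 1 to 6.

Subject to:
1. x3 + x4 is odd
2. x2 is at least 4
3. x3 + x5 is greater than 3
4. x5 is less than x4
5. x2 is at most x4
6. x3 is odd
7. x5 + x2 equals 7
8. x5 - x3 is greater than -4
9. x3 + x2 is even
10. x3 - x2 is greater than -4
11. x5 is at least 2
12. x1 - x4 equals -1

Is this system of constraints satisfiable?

Satisfiable

The assignment x1 = 5, x2 = 5, x3 = 3, x4 = 6, x5 = 2 works:
  constraint 3 holds since x3 + x5 = 5.
  constraint 7 holds since x5 + x2 = 7.
The rest check out directly.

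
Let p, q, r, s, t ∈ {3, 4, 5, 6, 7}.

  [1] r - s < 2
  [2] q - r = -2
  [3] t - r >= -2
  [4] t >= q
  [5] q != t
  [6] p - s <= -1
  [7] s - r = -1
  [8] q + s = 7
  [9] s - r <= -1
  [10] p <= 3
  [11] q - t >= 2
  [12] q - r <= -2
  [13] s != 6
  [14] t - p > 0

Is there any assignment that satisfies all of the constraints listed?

Constraints 3, 11, and 12 give q − t ≥ 2, t − r ≥ -2, r − q ≥ 2.
Adding all 3 inequalities: the left sides telescope to 0, and the right sides sum to 2 + (-2) + 2 = 2. So 0 ≥ 2, which is false.

Unsatisfiable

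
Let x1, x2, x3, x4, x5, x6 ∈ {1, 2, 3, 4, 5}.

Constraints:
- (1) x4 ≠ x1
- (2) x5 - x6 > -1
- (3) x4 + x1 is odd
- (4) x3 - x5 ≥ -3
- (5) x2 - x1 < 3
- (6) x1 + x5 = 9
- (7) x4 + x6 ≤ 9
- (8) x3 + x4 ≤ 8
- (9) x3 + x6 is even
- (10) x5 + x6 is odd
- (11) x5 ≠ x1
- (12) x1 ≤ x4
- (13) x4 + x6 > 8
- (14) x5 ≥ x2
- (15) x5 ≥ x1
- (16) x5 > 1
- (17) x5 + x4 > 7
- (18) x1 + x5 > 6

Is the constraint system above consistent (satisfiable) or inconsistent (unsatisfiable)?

Satisfiable

Take x1 = 4, x2 = 5, x3 = 2, x4 = 5, x5 = 5, x6 = 4. Then constraint 2: x5 - x6 = 1; constraint 4: x3 - x5 = -3, and every other listed constraint is also met.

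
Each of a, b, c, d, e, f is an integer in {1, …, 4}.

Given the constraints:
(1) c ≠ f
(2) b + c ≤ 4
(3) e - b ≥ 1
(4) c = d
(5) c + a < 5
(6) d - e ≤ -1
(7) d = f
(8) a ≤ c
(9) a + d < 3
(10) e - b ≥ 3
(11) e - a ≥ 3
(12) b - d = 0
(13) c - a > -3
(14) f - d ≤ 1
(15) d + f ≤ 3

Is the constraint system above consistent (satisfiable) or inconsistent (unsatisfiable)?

Unsatisfiable

From constraints 4 and 7, c = d = f, so c = f. But constraint 1 says c ≠ f. Contradiction.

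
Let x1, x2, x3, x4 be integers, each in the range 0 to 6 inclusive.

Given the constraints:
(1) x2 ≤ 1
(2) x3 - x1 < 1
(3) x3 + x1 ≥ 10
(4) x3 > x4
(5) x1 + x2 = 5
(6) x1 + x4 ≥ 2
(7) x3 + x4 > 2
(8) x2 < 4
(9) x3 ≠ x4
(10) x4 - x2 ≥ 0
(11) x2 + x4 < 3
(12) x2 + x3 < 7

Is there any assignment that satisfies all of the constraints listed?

One satisfying assignment is x1 = 5, x2 = 0, x3 = 5, x4 = 0.
For the less obvious constraints — constraint 2: x3 - x1 = 0; constraint 3: x3 + x1 = 10; constraint 5: x1 + x2 = 5 — and the others hold by inspection.

Satisfiable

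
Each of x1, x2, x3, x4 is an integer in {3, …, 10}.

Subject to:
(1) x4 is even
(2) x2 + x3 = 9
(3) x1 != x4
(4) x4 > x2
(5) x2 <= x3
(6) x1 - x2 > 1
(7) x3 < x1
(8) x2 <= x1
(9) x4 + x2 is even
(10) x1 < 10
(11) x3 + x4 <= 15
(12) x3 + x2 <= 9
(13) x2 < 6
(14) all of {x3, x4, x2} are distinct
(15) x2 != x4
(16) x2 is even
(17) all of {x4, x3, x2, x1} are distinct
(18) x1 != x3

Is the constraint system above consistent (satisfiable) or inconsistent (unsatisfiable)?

Satisfiable

Take x1 = 6, x2 = 4, x3 = 5, x4 = 10. Then constraint 2: x2 + x3 = 9; constraint 6: x1 - x2 = 2, and every other listed constraint is also met.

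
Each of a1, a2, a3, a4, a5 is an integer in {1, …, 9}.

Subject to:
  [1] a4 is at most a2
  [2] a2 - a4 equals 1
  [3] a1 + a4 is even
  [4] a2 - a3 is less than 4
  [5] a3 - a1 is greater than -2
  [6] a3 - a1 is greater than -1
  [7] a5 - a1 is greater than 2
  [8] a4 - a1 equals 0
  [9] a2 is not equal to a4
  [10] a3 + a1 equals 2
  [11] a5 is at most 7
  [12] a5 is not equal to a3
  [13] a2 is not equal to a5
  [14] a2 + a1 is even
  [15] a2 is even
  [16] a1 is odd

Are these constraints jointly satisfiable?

Unsatisfiable

Constraint 15 makes a2 even and constraint 16 makes a1 odd, so a2 + a1 must be odd. Constraint 14 says a2 + a1 is even — contradiction.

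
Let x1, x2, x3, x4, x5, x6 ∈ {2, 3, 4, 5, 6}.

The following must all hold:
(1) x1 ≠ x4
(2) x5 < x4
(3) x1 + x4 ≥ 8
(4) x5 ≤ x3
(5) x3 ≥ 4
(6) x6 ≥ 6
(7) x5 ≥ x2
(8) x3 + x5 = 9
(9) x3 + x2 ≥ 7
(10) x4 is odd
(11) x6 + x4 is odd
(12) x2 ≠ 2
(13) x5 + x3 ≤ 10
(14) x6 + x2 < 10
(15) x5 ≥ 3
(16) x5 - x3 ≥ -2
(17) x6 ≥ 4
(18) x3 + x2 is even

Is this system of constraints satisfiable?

Satisfiable

Setting (x1, x2, x3, x4, x5, x6) = (4, 3, 5, 5, 4, 6) satisfies everything: constraint 3: x1 + x4 = 9; constraint 8: x3 + x5 = 9, and the others follow.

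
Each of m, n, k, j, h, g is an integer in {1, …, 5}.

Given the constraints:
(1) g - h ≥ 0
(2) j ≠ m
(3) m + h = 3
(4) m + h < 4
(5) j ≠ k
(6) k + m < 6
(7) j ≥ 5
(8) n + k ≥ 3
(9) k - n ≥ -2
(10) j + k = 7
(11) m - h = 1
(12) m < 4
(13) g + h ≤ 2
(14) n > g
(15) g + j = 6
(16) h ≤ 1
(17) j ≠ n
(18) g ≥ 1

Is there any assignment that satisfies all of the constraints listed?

Satisfiable

Setting (m, n, k, j, h, g) = (2, 2, 2, 5, 1, 1) satisfies everything: constraint 1: g - h = 0; constraint 3: m + h = 3, and the others follow.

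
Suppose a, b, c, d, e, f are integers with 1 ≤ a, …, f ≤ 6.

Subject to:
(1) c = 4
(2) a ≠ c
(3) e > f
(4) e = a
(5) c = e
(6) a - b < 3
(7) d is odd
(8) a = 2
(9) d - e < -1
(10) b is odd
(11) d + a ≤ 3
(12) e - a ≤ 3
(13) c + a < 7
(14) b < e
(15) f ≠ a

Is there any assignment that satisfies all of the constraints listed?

Constraint 1 fixes c = 4 and constraint 8 fixes a = 2. Constraints 4 and 5 give c = e = a, so c = a. But 4 ≠ 2 — contradiction.

Unsatisfiable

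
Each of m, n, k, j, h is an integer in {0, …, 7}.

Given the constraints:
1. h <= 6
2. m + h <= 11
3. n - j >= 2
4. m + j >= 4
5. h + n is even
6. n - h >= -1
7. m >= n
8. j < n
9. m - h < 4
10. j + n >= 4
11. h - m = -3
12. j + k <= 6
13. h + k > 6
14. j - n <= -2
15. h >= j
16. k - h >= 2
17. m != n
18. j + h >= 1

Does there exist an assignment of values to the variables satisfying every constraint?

Satisfiable

The assignment m = 6, n = 5, k = 6, j = 0, h = 3 works:
  constraint 2 holds since m + h = 9.
  constraint 3 holds since n - j = 5.
The rest check out directly.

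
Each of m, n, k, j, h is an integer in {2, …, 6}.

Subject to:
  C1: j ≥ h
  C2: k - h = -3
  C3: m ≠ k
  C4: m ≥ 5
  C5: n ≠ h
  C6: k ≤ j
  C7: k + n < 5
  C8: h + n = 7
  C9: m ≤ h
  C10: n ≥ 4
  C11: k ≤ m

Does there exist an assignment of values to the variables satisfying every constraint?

From constraints 4 and 9: h ≥ m ≥ 5. From constraint 10: n ≥ 4. Hence h + n ≥ 9. But constraint 8 requires h + n = 7, and 7 < 9. Contradiction.

Unsatisfiable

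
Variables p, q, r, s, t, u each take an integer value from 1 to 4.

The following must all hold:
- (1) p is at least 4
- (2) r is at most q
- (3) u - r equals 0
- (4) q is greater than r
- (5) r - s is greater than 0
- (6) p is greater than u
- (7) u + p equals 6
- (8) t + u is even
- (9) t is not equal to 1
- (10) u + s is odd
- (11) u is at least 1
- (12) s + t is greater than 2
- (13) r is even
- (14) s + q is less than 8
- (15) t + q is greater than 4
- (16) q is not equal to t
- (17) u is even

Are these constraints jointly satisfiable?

One satisfying assignment is p = 4, q = 4, r = 2, s = 1, t = 2, u = 2.
For the less obvious constraints — constraint 3: u - r = 0; constraint 5: r - s = 1 — and the others hold by inspection.

Satisfiable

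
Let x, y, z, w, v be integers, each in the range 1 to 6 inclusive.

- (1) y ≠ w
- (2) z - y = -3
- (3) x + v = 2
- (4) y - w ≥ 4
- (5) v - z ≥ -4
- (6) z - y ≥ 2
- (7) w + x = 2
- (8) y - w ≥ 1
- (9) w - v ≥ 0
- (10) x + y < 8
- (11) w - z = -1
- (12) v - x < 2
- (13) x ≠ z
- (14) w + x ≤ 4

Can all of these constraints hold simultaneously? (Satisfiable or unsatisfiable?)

Constraints 4, 5, 6, and 9 give w − v ≥ 0, v − z ≥ -4, z − y ≥ 2, y − w ≥ 4.
Adding all 4 inequalities: the left sides telescope to 0, and the right sides sum to 0 + (-4) + 2 + 4 = 2. So 0 ≥ 2, which is false.

Unsatisfiable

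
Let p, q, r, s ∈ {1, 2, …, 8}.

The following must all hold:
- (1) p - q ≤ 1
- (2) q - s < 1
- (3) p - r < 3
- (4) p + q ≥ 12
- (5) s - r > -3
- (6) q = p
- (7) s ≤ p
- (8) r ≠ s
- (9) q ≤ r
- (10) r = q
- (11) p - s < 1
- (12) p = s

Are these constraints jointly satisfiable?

Unsatisfiable

From constraints 6, 10, and 12, r = q = p = s, so r = s. But constraint 8 says r ≠ s. Contradiction.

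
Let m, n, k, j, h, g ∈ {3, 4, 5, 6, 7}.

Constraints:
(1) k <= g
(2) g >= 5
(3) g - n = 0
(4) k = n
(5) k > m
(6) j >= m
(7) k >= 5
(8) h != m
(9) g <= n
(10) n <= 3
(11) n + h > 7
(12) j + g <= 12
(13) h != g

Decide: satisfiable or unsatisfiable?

Unsatisfiable

From constraints 1 and 7: g ≥ k and k ≥ 5, so g ≥ 5. From constraints 9 and 10: g ≤ n and n ≤ 3, so g ≤ 3. But 3 < 5, so no value of g works.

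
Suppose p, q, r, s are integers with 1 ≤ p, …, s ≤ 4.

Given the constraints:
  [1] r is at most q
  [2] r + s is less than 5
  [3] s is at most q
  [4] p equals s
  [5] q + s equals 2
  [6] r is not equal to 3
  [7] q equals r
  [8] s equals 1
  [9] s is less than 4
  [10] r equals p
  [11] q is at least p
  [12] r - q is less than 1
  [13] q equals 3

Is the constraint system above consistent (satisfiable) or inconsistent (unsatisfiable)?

Unsatisfiable

Constraint 13 fixes q = 3 and constraint 8 fixes s = 1. Constraints 4, 7, and 10 give q = r = p = s, so q = s. But 3 ≠ 1 — contradiction.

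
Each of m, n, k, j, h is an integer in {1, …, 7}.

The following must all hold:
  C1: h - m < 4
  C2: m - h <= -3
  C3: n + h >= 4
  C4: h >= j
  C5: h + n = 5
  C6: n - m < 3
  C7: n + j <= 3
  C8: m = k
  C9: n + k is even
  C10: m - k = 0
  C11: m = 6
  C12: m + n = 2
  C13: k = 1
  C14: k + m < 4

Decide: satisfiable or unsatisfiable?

Constraint 11 fixes m = 6 and constraint 13 fixes k = 1, but constraint 8 requires m = k. Since 6 ≠ 1, contradiction.

Unsatisfiable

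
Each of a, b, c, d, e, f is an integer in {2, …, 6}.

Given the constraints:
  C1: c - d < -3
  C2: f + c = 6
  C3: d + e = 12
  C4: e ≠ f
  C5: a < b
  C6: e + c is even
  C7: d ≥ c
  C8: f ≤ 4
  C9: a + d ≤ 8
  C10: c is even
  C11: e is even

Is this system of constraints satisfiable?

Satisfiable

Take a = 2, b = 4, c = 2, d = 6, e = 6, f = 4. Then constraint 1: c - d = -4; constraint 2: f + c = 6, and every other listed constraint is also met.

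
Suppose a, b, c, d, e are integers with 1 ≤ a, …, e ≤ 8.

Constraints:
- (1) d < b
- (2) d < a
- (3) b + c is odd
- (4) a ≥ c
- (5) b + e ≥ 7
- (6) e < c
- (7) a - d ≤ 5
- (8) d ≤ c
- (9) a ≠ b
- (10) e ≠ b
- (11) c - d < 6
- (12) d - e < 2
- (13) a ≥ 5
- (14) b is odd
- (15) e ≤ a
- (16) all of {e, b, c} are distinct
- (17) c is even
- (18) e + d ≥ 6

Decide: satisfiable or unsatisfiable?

Satisfiable

Try a = 8, b = 5, c = 6, d = 3, e = 3.
Check constraint 5: b + e = 8; constraint 7: a - d = 5. The remaining constraints are straightforward to verify.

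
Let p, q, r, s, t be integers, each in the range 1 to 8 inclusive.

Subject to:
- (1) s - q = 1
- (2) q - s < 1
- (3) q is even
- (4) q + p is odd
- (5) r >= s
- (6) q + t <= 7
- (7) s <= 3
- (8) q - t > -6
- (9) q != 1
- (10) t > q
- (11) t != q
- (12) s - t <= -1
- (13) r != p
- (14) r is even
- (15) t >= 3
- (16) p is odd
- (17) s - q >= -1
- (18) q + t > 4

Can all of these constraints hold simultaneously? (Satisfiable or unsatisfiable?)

Satisfiable

The assignment p = 5, q = 2, r = 4, s = 3, t = 5 works:
  constraint 1 holds since s - q = 1.
  constraint 2 holds since q - s = -1.
  constraint 6 holds since q + t = 7.
The rest check out directly.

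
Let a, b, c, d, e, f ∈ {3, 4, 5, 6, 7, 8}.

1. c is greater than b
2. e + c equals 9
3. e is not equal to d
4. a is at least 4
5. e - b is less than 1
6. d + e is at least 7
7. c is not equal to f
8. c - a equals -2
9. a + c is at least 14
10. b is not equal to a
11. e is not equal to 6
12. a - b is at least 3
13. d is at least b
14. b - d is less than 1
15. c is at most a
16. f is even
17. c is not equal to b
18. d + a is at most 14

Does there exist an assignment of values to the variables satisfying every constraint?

Try a = 8, b = 3, c = 6, d = 4, e = 3, f = 4.
Check constraint 2: e + c = 9; constraint 5: e - b = 0. The remaining constraints are straightforward to verify.

Satisfiable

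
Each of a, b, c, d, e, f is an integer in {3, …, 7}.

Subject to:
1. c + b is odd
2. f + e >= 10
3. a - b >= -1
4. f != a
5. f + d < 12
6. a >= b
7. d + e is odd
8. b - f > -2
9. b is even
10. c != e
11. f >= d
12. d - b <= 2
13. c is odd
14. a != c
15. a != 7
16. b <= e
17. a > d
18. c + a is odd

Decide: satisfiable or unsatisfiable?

Satisfiable

Try a = 6, b = 4, c = 7, d = 4, e = 5, f = 5.
Check constraint 2: f + e = 10; constraint 3: a - b = 2; constraint 5: f + d = 9. The remaining constraints are straightforward to verify.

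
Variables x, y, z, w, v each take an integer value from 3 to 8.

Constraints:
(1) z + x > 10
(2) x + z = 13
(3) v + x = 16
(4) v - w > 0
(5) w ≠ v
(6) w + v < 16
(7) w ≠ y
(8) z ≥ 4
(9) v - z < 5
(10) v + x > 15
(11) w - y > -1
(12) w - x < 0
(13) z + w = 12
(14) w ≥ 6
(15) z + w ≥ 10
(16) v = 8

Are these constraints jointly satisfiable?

The assignment x = 8, y = 5, z = 5, w = 7, v = 8 works:
  constraint 1 holds since z + x = 13.
  constraint 2 holds since x + z = 13.
  constraint 3 holds since v + x = 16.
The rest check out directly.

Satisfiable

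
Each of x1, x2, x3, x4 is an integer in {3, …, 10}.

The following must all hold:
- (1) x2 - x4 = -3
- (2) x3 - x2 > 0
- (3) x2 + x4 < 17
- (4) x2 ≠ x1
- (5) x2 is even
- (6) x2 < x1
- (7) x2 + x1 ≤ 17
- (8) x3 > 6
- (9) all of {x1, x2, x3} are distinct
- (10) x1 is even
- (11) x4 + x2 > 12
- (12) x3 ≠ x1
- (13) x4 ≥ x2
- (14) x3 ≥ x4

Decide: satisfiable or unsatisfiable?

Try x1 = 10, x2 = 6, x3 = 9, x4 = 9.
Check constraint 1: x2 - x4 = -3; constraint 2: x3 - x2 = 3; constraint 3: x2 + x4 = 15. The remaining constraints are straightforward to verify.

Satisfiable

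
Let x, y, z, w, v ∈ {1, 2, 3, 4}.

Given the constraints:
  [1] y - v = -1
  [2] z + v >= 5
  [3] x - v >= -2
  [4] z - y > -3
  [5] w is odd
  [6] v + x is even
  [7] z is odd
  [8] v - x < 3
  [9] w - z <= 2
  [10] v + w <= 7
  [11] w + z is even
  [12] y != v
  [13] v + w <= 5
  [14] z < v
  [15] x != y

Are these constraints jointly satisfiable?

Setting (x, y, z, w, v) = (4, 3, 1, 1, 4) satisfies everything: constraint 1: y - v = -1; constraint 2: z + v = 5; constraint 3: x - v = 0, and the others follow.

Satisfiable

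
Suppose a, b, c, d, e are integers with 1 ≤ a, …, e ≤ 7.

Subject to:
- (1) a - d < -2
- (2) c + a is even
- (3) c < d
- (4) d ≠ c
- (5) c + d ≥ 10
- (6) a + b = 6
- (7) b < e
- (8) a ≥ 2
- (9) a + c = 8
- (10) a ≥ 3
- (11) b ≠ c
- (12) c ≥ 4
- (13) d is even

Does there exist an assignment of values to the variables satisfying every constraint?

Satisfiable

The assignment a = 3, b = 3, c = 5, d = 6, e = 6 works:
  constraint 1 holds since a - d = -3.
  constraint 5 holds since c + d = 11.
The rest check out directly.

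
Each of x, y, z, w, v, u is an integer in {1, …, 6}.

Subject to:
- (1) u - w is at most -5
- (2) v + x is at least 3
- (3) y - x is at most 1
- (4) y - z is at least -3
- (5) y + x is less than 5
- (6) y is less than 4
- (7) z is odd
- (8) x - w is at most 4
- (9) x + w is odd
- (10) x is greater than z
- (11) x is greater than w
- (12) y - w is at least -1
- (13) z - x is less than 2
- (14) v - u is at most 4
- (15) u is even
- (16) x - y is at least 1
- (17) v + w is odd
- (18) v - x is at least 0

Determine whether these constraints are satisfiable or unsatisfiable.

Unsatisfiable

Constraints 1, 12, 14, 16, and 18 give u − v ≥ -4, v − x ≥ 0, x − y ≥ 1, y − w ≥ -1, w − u ≥ 5.
Adding all 5 inequalities: the left sides telescope to 0, and the right sides sum to (-4) + 0 + 1 + (-1) + 5 = 1. So 0 ≥ 1, which is false.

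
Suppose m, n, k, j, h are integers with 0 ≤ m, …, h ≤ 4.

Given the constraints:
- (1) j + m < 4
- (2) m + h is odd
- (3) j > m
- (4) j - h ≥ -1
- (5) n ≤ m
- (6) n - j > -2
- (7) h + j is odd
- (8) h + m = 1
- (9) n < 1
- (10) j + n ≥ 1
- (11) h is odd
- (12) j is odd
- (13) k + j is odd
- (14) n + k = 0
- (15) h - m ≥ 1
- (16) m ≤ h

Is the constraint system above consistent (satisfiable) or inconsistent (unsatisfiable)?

Unsatisfiable

Constraint 11 makes h odd and constraint 12 makes j odd, so h + j must be even. Constraint 7 says h + j is odd — contradiction.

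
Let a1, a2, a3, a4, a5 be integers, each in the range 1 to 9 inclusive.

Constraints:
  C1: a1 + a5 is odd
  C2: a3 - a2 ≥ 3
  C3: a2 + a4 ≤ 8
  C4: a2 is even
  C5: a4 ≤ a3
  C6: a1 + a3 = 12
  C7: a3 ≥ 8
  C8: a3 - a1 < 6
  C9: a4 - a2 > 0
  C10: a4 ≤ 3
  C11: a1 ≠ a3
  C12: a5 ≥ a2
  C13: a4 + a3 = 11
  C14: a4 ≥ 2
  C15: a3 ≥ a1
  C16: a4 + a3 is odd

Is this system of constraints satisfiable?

Try a1 = 4, a2 = 2, a3 = 8, a4 = 3, a5 = 9.
Check constraint 2: a3 - a2 = 6; constraint 3: a2 + a4 = 5; constraint 6: a1 + a3 = 12. The remaining constraints are straightforward to verify.

Satisfiable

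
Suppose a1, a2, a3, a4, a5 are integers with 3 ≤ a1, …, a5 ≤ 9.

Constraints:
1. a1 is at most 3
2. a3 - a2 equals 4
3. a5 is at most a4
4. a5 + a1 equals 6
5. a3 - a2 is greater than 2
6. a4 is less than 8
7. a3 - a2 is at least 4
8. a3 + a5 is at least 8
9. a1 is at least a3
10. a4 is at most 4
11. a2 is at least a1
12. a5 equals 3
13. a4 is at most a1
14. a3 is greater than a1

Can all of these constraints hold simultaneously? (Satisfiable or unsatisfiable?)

Unsatisfiable

From constraints 1 and 9: a3 ≤ a1 ≤ 3. From constraints 3 and 10: a5 ≤ a4 ≤ 4. Hence a3 + a5 ≤ 7. But constraint 8 requires a3 + a5 ≥ 8, and 8 > 7. Contradiction.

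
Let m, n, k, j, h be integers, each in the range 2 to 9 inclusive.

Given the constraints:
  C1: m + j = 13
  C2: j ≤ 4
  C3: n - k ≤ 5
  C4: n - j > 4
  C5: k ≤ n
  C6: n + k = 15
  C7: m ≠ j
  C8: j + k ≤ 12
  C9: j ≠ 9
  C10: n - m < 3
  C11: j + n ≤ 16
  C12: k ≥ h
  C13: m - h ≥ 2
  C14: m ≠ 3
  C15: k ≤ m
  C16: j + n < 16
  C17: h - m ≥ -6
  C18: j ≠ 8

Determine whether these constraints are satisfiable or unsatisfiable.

Satisfiable

The assignment m = 9, n = 9, k = 6, j = 4, h = 6 works:
  constraint 1 holds since m + j = 13.
  constraint 3 holds since n - k = 3.
The rest check out directly.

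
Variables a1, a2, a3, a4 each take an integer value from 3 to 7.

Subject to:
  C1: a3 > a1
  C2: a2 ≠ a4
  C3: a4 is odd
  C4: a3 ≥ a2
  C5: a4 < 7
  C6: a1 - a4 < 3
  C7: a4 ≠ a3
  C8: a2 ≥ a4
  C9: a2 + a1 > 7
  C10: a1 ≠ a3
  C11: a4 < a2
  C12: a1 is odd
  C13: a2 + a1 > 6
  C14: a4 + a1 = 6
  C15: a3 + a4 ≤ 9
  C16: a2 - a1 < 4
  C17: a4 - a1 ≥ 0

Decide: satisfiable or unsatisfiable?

Satisfiable

Take a1 = 3, a2 = 5, a3 = 5, a4 = 3. Then constraint 6: a1 - a4 = 0; constraint 9: a2 + a1 = 8, and every other listed constraint is also met.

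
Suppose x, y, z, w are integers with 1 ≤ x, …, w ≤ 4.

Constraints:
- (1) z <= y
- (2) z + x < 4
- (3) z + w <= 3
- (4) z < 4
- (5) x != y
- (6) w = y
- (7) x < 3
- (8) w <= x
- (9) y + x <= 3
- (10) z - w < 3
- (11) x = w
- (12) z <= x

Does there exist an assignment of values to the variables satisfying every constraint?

Unsatisfiable

From constraints 6 and 11, x = w = y, so x = y. But constraint 5 says x ≠ y. Contradiction.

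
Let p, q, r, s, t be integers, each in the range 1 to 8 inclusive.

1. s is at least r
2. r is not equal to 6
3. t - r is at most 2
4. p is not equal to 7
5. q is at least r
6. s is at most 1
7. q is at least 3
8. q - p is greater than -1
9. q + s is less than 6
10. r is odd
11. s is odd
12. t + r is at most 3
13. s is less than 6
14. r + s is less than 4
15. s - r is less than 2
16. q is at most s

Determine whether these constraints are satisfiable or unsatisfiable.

From constraints 7 and 16: s ≥ q and q ≥ 3, so s ≥ 3. From constraint 6: s ≤ 1. But 1 < 3, so no value of s works.

Unsatisfiable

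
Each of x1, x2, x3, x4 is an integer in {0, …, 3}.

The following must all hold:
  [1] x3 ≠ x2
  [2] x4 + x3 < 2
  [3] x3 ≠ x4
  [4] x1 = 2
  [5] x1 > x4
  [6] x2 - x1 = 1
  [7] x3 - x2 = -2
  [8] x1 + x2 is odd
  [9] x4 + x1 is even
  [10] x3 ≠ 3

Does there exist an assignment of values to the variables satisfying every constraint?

Setting (x1, x2, x3, x4) = (2, 3, 1, 0) satisfies everything: constraint 2: x4 + x3 = 1; constraint 6: x2 - x1 = 1, and the others follow.

Satisfiable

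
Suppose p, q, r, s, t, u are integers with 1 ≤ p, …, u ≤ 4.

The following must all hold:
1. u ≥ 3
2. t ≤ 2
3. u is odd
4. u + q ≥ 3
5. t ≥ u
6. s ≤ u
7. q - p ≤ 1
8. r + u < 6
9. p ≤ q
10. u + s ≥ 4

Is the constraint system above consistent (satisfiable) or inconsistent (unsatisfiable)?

From constraint 1: u ≥ 3. From constraints 2 and 5: u ≤ t and t ≤ 2, so u ≤ 2. But 2 < 3, so no value of u works.

Unsatisfiable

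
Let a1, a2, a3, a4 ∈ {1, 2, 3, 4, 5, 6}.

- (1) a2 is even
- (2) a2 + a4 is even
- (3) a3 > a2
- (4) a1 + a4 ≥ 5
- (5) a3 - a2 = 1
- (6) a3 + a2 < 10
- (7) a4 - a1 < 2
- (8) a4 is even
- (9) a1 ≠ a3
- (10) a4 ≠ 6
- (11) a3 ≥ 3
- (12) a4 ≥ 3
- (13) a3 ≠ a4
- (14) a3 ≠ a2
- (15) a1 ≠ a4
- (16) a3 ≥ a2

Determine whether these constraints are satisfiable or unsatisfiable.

Satisfiable

One satisfying assignment is a1 = 3, a2 = 4, a3 = 5, a4 = 4.
For the less obvious constraints — constraint 4: a1 + a4 = 7; constraint 5: a3 - a2 = 1; constraint 6: a3 + a2 = 9 — and the others hold by inspection.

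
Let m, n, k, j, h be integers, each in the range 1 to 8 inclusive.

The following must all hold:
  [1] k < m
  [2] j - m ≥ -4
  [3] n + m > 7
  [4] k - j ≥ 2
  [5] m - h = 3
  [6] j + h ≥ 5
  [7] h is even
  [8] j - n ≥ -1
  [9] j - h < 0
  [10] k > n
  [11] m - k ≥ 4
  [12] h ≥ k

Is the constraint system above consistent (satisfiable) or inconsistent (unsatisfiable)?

Unsatisfiable

Constraints 2, 4, and 11 give k − j ≥ 2, j − m ≥ -4, m − k ≥ 4.
Adding all 3 inequalities: the left sides telescope to 0, and the right sides sum to 2 + (-4) + 4 = 2. So 0 ≥ 2, which is false.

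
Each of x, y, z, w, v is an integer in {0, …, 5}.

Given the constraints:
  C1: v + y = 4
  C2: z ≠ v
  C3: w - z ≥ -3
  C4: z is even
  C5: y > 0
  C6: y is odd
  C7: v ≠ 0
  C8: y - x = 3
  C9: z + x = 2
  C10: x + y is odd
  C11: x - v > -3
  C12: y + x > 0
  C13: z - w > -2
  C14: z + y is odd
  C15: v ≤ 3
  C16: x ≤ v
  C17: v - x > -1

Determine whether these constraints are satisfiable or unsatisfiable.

Satisfiable

Try x = 0, y = 3, z = 2, w = 2, v = 1.
Check constraint 1: v + y = 4; constraint 3: w - z = 0. The remaining constraints are straightforward to verify.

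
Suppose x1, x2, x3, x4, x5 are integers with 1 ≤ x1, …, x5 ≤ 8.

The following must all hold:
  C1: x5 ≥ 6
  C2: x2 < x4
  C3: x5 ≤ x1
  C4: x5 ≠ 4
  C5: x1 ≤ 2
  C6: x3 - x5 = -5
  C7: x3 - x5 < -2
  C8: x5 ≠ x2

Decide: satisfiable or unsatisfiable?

From constraints 1 and 3: x1 ≥ x5 and x5 ≥ 6, so x1 ≥ 6. From constraint 5: x1 ≤ 2. But 2 < 6, so no value of x1 works.

Unsatisfiable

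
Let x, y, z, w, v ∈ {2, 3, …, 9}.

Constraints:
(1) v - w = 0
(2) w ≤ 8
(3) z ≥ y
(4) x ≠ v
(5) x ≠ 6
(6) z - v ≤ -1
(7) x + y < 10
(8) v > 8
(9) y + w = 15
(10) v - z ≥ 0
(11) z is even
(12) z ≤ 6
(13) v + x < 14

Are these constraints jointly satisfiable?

Unsatisfiable

From constraints 3 and 12: y ≤ z ≤ 6. From constraint 2: w ≤ 8. Hence y + w ≤ 14. But constraint 9 requires y + w = 15, and 15 > 14. Contradiction.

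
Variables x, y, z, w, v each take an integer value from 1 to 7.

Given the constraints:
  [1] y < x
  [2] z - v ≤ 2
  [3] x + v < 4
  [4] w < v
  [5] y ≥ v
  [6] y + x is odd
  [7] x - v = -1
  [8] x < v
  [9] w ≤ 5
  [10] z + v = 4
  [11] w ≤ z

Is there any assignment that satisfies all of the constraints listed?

Unsatisfiable

Constraints 1, 5, and 8 give y < x, x < v, v ≤ y. Chaining: y < x < v ≤ y, which forces y < y — impossible.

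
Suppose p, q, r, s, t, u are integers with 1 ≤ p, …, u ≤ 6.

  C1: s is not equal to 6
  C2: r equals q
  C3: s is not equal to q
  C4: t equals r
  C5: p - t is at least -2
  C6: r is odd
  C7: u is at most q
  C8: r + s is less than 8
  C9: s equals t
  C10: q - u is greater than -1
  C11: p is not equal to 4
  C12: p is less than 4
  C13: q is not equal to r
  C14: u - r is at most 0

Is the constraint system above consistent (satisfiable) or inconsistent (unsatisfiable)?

Unsatisfiable

From constraints 2, 4, and 9, s = t = r = q, so s = q. But constraint 3 says s ≠ q. Contradiction.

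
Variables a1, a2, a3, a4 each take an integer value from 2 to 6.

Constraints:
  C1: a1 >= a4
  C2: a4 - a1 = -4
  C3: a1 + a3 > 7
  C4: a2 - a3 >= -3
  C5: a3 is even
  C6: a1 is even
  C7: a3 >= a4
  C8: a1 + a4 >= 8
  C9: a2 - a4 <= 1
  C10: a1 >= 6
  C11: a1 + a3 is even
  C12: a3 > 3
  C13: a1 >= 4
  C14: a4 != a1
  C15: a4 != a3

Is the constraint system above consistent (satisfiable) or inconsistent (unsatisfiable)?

Satisfiable

Try a1 = 6, a2 = 2, a3 = 4, a4 = 2.
Check constraint 2: a4 - a1 = -4; constraint 3: a1 + a3 = 10; constraint 4: a2 - a3 = -2. The remaining constraints are straightforward to verify.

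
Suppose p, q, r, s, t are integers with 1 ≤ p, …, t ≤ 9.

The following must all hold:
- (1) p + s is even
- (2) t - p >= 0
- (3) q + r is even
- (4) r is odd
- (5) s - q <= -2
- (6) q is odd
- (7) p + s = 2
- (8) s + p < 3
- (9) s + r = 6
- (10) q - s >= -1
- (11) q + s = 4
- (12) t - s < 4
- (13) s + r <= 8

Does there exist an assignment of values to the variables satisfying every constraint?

Try p = 1, q = 3, r = 5, s = 1, t = 2.
Check constraint 2: t - p = 1; constraint 5: s - q = -2. The remaining constraints are straightforward to verify.

Satisfiable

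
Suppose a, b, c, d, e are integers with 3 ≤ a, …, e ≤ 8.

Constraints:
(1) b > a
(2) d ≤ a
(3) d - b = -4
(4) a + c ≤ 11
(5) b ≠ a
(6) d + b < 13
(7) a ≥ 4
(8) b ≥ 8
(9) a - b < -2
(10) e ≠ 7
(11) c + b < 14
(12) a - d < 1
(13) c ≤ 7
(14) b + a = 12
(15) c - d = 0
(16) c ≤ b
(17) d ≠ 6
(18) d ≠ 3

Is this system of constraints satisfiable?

Try a = 4, b = 8, c = 4, d = 4, e = 5.
Check constraint 3: d - b = -4; constraint 4: a + c = 8. The remaining constraints are straightforward to verify.

Satisfiable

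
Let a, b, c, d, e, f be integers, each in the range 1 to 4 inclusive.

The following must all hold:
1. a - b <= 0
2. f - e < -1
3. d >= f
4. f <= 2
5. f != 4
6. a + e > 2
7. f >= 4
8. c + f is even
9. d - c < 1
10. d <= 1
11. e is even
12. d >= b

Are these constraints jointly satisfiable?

Unsatisfiable

From constraints 3 and 7: d ≥ f and f ≥ 4, so d ≥ 4. From constraint 10: d ≤ 1. But 1 < 4, so no value of d works.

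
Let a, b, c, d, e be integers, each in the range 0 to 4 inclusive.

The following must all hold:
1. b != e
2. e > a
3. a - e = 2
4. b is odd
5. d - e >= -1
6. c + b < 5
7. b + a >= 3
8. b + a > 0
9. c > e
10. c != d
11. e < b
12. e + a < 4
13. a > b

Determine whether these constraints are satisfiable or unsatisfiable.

Constraints 2, 11, and 13 give e < b, b < a, a < e. Chaining: e < b < a < e, which forces e < e — impossible.

Unsatisfiable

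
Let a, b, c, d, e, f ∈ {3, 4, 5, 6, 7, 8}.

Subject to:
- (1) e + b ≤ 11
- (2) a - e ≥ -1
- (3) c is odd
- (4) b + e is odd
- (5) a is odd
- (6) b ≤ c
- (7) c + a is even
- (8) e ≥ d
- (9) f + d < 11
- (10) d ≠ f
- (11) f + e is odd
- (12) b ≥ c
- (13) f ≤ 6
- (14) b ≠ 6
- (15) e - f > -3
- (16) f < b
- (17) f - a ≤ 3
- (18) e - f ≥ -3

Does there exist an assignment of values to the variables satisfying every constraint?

Satisfiable

One satisfying assignment is a = 3, b = 7, c = 7, d = 4, e = 4, f = 5.
For the less obvious constraints — constraint 1: e + b = 11; constraint 2: a - e = -1; constraint 9: f + d = 9 — and the others hold by inspection.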